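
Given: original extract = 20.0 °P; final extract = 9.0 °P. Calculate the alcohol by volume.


SG = 259/(259 − P);  ABV = (OG − FG)·131.25
OG = 259/(259 − 20.0) = 1.0837
FG = 259/(259 − 9.0) = 1.0360
ABV = (1.0837 − 1.0360)·131.25

6.2583 % ABV


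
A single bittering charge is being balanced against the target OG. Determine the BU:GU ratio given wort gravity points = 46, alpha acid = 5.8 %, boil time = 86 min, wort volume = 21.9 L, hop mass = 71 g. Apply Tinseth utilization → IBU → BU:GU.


U = 1.65·0.000125^(GP/1000)·(1−e^(−0.04t))/4.15;  IBU = (α/100)·m·U·1000/V;  BU:GU = IBU/GP
U = 1.65·0.000125^(46/1000)·(1−e^(−0.04·86))/4.15 = 0.2545
IBU = (5.8/100)·71·0.2545·1000/21.9 = 47.8611
BU:GU = 47.8611/46

1.0405


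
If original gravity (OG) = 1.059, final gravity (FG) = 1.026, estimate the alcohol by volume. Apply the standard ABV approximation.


ABV = (OG − FG) · 131.25
ABV = (1.059 − 1.026) · 131.25

4.3312 % ABV


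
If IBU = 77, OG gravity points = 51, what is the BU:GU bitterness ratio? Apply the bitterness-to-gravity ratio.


BU:GU = IBU / OG_points
BU:GU = 77 / 51

1.5098


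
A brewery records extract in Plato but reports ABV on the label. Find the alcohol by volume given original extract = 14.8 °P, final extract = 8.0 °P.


SG = 259/(259 − P);  ABV = (OG − FG)·131.25
OG = 259/(259 − 14.8) = 1.0606
FG = 259/(259 − 8.0) = 1.0319
ABV = (1.0606 − 1.0319)·131.25

3.7713 % ABV


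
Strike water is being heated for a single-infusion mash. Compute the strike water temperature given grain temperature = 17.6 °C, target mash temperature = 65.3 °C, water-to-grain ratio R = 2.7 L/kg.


T_strike = (0.41/R)·(T_mash − T_grain) + T_mash
T_strike = (0.41/2.7)·(65.3 − 17.6) + 65.3

72.5433 °C


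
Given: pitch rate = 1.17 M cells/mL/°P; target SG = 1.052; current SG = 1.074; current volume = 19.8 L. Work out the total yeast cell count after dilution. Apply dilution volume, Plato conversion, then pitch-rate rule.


V_w = V·((SG_c−1)/(SG_t−1)−1);  °P = 259 − 259/SG_t;  cells = rate·(V+V_w)·°P
V_w = 19.8·((1.074−1)/(1.052−1)−1) = 8.3769
V_final = 19.8 + 8.3769 = 28.1769
°P = 259 − 259/1.052 = 12.8023
cells = 1.17·28.1769·12.8023

422.0528 billion cells


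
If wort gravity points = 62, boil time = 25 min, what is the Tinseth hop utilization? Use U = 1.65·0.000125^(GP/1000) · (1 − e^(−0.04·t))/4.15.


bigness = 1.65·0.000125^(62/1000) = 0.9451
boil_factor = (1 − e^(−0.04·25))/4.15 = 0.1523
U = 0.9451 · 0.1523

0.1440


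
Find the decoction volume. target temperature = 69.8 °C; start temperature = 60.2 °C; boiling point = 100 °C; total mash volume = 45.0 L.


V_dec = V_total·(T_target − T_start)/(T_boil − T_start)
V_dec = 45.0·(69.8 − 60.2)/(100 − 60.2)

10.8543 L


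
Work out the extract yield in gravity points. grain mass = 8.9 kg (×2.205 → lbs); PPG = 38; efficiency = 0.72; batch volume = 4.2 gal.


points = lbs × PPG × eff / vol
lbs = 8.9 × 2.205 = 19.6245
points = 19.6245 × 38 × 0.72 / 4.2

127.8396 points


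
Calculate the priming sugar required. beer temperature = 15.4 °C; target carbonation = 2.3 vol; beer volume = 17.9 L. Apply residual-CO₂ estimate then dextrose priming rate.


residual = 14.695·(0.01821 + 0.09011·e^(−0.04·T));  sugar = (target − residual)·4.0·V
residual = 14.695·(0.01821 + 0.09011·e^(−0.04·15.4)) = 0.9828
sugar = (2.3 − 0.9828)·4.0·17.9

94.3130 g


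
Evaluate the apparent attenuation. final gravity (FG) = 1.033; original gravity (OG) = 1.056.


AA = (OG − FG)/(OG − 1) · 100
AA = (1.056 − 1.033)/(1.056 − 1) · 100

41.0714 %


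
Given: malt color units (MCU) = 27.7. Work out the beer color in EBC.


SRM = 1.4922·MCU^0.6859;  EBC = SRM·1.97
SRM = 1.4922·27.7^0.6859 = 14.5621
EBC = 14.5621·1.97

28.6873 EBC


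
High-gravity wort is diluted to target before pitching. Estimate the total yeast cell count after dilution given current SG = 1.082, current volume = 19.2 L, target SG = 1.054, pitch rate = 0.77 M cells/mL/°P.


V_w = V·((SG_c−1)/(SG_t−1)−1);  °P = 259 − 259/SG_t;  cells = rate·(V+V_w)·°P
V_w = 19.2·((1.082−1)/(1.054−1)−1) = 9.9556
V_final = 19.2 + 9.9556 = 29.1556
°P = 259 − 259/1.054 = 13.2694
cells = 0.77·29.1556·13.2694

297.8962 billion cells


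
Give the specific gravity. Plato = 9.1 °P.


SG = 259/(259 − P)
SG = 259/(259 − 9.1)

1.0364


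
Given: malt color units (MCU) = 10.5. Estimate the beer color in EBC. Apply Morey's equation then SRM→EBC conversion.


SRM = 1.4922·MCU^0.6859;  EBC = SRM·1.97
SRM = 1.4922·10.5^0.6859 = 7.4862
EBC = 7.4862·1.97

14.7478 EBC


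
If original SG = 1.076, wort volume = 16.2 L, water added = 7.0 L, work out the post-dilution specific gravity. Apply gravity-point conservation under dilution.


SG_new = 1 + (SG_old − 1)·V_old/(V_old + V_water)
pts = (1.076 − 1)·1000·16.2/(16.2 + 7.0) = 53.0690
SG_new = 1 + 53.0690/1000

1.0531


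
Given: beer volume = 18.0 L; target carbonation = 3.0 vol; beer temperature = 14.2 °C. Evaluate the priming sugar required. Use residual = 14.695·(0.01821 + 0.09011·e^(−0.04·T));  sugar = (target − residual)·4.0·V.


residual = 14.695·(0.01821 + 0.09011·e^(−0.04·14.2)) = 1.0179
sugar = (3.0 − 1.0179)·4.0·18.0

142.7080 g


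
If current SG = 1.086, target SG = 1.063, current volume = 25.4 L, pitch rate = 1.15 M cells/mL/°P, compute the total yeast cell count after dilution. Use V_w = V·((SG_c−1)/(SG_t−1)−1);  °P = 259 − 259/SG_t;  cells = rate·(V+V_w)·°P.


V_w = 25.4·((1.086−1)/(1.063−1)−1) = 9.2730
V_final = 25.4 + 9.2730 = 34.6730
°P = 259 − 259/1.063 = 15.3500
cells = 1.15·34.6730·15.3500

612.0635 billion cells


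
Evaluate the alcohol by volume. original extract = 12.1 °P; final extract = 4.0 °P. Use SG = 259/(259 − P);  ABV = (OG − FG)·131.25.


OG = 259/(259 − 12.1) = 1.0490
FG = 259/(259 − 4.0) = 1.0157
ABV = (1.0490 − 1.0157)·131.25

4.3734 % ABV


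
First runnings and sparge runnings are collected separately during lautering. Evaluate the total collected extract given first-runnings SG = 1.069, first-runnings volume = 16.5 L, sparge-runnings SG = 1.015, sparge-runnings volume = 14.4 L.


total = Σ (SG_i − 1)·1000·V_i
first = (1.069 − 1)·1000·16.5 = 1138.5000
sparge = (1.015 − 1)·1000·14.4 = 216.0000
total = 1138.5000 + 216.0000

1354.5000 gravity·L


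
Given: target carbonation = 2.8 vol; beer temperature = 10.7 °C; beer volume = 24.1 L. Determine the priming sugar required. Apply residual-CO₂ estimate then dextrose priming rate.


residual = 14.695·(0.01821 + 0.09011·e^(−0.04·T));  sugar = (target − residual)·4.0·V
residual = 14.695·(0.01821 + 0.09011·e^(−0.04·10.7)) = 1.1307
sugar = (2.8 − 1.1307)·4.0·24.1

160.9203 g


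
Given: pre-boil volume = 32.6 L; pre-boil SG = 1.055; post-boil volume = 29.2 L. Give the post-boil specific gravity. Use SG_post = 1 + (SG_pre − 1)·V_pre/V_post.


pts_pre = (1.055 − 1)·1000 = 55.0000
pts_post = 55.0000·32.6/29.2 = 61.4041
SG_post = 1 + 61.4041/1000

1.0614


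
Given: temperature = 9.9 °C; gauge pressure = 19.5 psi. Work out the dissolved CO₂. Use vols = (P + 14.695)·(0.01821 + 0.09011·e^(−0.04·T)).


vols = (19.5 + 14.695)·(0.01821 + 0.09011·e^(−0.04·9.9))

2.6964 volumes


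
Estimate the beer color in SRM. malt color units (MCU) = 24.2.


SRM = 1.4922 · MCU^0.6859
SRM = 1.4922 · 24.2^0.6859

13.2735 SRM


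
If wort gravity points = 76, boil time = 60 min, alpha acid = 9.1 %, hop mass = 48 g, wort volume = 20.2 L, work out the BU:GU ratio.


U = 1.65·0.000125^(GP/1000)·(1−e^(−0.04t))/4.15;  IBU = (α/100)·m·U·1000/V;  BU:GU = IBU/GP
U = 1.65·0.000125^(76/1000)·(1−e^(−0.04·60))/4.15 = 0.1826
IBU = (9.1/100)·48·0.1826·1000/20.2 = 39.4849
BU:GU = 39.4849/76

0.5195


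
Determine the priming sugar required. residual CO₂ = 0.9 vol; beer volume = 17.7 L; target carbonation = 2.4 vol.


sugar = (target − residual)·4.0·V
sugar = (2.4 − 0.9)·4.0·17.7

106.2000 g


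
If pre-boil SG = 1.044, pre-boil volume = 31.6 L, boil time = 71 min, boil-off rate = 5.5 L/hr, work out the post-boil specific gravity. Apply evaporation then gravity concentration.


V_post = V_pre − rate·(t/60);  SG_post = 1 + (SG_pre−1)·V_pre/V_post
V_post = 31.6 − 5.5·(71/60) = 25.0917
SG_post = 1 + (1.044 − 1)·31.6/25.0917

1.0554


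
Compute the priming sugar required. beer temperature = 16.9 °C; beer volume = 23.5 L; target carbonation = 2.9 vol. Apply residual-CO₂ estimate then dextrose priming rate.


residual = 14.695·(0.01821 + 0.09011·e^(−0.04·T));  sugar = (target − residual)·4.0·V
residual = 14.695·(0.01821 + 0.09011·e^(−0.04·16.9)) = 0.9411
sugar = (2.9 − 0.9411)·4.0·23.5

184.1338 g


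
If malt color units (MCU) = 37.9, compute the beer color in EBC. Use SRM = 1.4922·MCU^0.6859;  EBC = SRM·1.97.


SRM = 1.4922·37.9^0.6859 = 18.0558
EBC = 18.0558·1.97

35.5698 EBC


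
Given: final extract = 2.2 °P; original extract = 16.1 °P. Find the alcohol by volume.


SG = 259/(259 − P);  ABV = (OG − FG)·131.25
OG = 259/(259 − 16.1) = 1.0663
FG = 259/(259 − 2.2) = 1.0086
ABV = (1.0663 − 1.0086)·131.25

7.5752 % ABV


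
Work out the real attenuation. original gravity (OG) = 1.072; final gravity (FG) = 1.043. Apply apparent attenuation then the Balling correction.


AA = (OG−FG)/(OG−1)·100;  RA = AA·0.8192
AA = (1.072 − 1.043)/(1.072 − 1)·100 = 40.2778
RA = 40.2778·0.8192

32.9956 %


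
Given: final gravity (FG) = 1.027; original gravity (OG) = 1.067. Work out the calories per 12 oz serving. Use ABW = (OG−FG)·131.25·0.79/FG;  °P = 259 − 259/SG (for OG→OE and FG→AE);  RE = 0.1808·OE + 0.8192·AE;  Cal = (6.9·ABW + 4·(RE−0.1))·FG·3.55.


ABW = (1.067 − 1.027)·131.25·0.79/1.027 = 4.0385
OE = 259 − 259/1.067 = 16.2634 °P
AE = 259 − 259/1.027 = 6.8092 °P
RE = 0.1808·16.2634 + 0.8192·6.8092 = 8.5185 °P
Cal = (6.9·4.0385 + 4·(8.5185−0.1))·1.027·3.55

224.3630 kcal


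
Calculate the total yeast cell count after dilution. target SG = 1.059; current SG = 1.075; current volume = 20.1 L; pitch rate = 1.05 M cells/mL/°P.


V_w = V·((SG_c−1)/(SG_t−1)−1);  °P = 259 − 259/SG_t;  cells = rate·(V+V_w)·°P
V_w = 20.1·((1.075−1)/(1.059−1)−1) = 5.4508
V_final = 20.1 + 5.4508 = 25.5508
°P = 259 − 259/1.059 = 14.4297
cells = 1.05·25.5508·14.4297

387.1243 billion cells


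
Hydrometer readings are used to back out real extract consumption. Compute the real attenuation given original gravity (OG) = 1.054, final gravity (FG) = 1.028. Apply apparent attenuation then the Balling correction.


AA = (OG−FG)/(OG−1)·100;  RA = AA·0.8192
AA = (1.054 − 1.028)/(1.054 − 1)·100 = 48.1481
RA = 48.1481·0.8192

39.4430 %


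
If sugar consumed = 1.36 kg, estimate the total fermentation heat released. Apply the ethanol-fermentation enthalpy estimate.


Q = m_sugar · 590 kJ/kg
Q = 1.36 · 590

802.4000 kJ


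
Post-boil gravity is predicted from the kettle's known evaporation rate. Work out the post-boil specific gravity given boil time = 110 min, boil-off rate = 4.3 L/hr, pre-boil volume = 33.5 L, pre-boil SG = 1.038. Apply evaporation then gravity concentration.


V_post = V_pre − rate·(t/60);  SG_post = 1 + (SG_pre−1)·V_pre/V_post
V_post = 33.5 − 4.3·(110/60) = 25.6167
SG_post = 1 + (1.038 − 1)·33.5/25.6167

1.0497


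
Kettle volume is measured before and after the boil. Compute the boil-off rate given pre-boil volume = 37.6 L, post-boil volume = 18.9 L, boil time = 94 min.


rate = (V_pre − V_post) / (t_min/60)
rate = (37.6 − 18.9) / (94/60)

11.9362 L/hr


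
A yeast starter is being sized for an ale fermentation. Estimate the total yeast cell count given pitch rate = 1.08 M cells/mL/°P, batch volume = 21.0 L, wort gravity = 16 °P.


cells (billions) = rate · V_L · °P
cells = 1.08 · 21.0 · 16

362.8800 billion cells


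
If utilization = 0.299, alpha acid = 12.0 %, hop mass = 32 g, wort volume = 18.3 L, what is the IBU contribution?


IBU = (α/100)·mass·U·1000 / V
IBU = (12.0/100)·32·0.299·1000 / 18.3

62.7410 IBU


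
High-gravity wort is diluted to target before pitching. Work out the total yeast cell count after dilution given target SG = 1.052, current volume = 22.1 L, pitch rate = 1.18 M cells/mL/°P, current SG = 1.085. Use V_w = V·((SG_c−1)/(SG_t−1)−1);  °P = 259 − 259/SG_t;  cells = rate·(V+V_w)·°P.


V_w = 22.1·((1.085−1)/(1.052−1)−1) = 14.0250
V_final = 22.1 + 14.0250 = 36.1250
°P = 259 − 259/1.052 = 12.8023
cells = 1.18·36.1250·12.8023

545.7292 billion cells


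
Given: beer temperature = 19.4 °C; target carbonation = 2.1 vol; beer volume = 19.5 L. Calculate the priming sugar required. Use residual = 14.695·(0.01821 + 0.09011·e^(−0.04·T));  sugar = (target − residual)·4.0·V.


residual = 14.695·(0.01821 + 0.09011·e^(−0.04·19.4)) = 0.8770
sugar = (2.1 − 0.8770)·4.0·19.5

95.3913 g


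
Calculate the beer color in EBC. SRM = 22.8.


EBC = SRM · 1.97
EBC = 22.8 · 1.97

44.9160 EBC


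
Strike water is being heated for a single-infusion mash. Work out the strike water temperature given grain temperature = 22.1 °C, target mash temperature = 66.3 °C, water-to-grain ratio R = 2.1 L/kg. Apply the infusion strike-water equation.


T_strike = (0.41/R)·(T_mash − T_grain) + T_mash
T_strike = (0.41/2.1)·(66.3 − 22.1) + 66.3

74.9295 °C


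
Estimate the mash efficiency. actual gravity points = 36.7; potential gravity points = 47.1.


efficiency = actual / potential × 100
efficiency = 36.7 / 47.1 × 100

77.9193 %


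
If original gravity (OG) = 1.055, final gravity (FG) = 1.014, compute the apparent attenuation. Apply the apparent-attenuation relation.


AA = (OG − FG)/(OG − 1) · 100
AA = (1.055 − 1.014)/(1.055 − 1) · 100

74.5455 %


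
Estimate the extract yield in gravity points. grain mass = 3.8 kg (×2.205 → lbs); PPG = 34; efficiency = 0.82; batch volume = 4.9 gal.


points = lbs × PPG × eff / vol
lbs = 3.8 × 2.205 = 8.3790
points = 8.3790 × 34 × 0.82 / 4.9

47.6748 points


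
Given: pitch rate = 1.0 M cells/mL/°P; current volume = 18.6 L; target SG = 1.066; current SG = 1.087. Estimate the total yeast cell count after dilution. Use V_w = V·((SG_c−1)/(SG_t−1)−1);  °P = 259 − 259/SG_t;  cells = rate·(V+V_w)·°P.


V_w = 18.6·((1.087−1)/(1.066−1)−1) = 5.9182
V_final = 18.6 + 5.9182 = 24.5182
°P = 259 − 259/1.066 = 16.0356
cells = 1.0·24.5182·16.0356

393.1649 billion cells


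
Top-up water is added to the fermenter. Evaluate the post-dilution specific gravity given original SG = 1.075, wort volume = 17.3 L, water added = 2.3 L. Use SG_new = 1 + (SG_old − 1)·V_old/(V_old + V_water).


pts = (1.075 − 1)·1000·17.3/(17.3 + 2.3) = 66.1990
SG_new = 1 + 66.1990/1000

1.0662


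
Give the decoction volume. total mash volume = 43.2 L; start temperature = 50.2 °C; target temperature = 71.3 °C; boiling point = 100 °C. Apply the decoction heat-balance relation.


V_dec = V_total·(T_target − T_start)/(T_boil − T_start)
V_dec = 43.2·(71.3 − 50.2)/(100 − 50.2)

18.3036 L


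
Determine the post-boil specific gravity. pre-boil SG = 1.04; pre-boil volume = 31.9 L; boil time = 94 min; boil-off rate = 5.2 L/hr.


V_post = V_pre − rate·(t/60);  SG_post = 1 + (SG_pre−1)·V_pre/V_post
V_post = 31.9 − 5.2·(94/60) = 23.7533
SG_post = 1 + (1.04 − 1)·31.9/23.7533

1.0537


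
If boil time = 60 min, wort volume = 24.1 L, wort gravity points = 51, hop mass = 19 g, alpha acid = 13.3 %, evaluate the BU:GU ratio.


U = 1.65·0.000125^(GP/1000)·(1−e^(−0.04t))/4.15;  IBU = (α/100)·m·U·1000/V;  BU:GU = IBU/GP
U = 1.65·0.000125^(51/1000)·(1−e^(−0.04·60))/4.15 = 0.2286
IBU = (13.3/100)·19·0.2286·1000/24.1 = 23.9698
BU:GU = 23.9698/51

0.4700


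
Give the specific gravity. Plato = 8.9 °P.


SG = 259/(259 − P)
SG = 259/(259 − 8.9)

1.0356


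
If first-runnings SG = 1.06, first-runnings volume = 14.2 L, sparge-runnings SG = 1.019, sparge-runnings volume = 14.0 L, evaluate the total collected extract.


total = Σ (SG_i − 1)·1000·V_i
first = (1.06 − 1)·1000·14.2 = 852.0000
sparge = (1.019 − 1)·1000·14.0 = 266.0000
total = 852.0000 + 266.0000

1118.0000 gravity·L


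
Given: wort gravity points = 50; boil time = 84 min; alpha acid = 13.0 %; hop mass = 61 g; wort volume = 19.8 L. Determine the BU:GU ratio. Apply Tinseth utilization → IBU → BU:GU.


U = 1.65·0.000125^(GP/1000)·(1−e^(−0.04t))/4.15;  IBU = (α/100)·m·U·1000/V;  BU:GU = IBU/GP
U = 1.65·0.000125^(50/1000)·(1−e^(−0.04·84))/4.15 = 0.2449
IBU = (13.0/100)·61·0.2449·1000/19.8 = 98.0699
BU:GU = 98.0699/50

1.9614


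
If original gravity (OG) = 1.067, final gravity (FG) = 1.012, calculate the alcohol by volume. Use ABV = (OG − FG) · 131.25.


ABV = (1.067 − 1.012) · 131.25

7.2187 % ABV


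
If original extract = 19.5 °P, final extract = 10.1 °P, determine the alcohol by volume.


SG = 259/(259 − P);  ABV = (OG − FG)·131.25
OG = 259/(259 − 19.5) = 1.0814
FG = 259/(259 − 10.1) = 1.0406
ABV = (1.0814 − 1.0406)·131.25

5.3604 % ABV


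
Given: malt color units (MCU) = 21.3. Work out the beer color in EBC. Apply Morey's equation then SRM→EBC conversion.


SRM = 1.4922·MCU^0.6859;  EBC = SRM·1.97
SRM = 1.4922·21.3^0.6859 = 12.1608
EBC = 12.1608·1.97

23.9568 EBC


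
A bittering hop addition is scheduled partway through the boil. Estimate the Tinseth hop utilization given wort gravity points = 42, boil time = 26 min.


U = 1.65·0.000125^(GP/1000) · (1 − e^(−0.04·t))/4.15
bigness = 1.65·0.000125^(42/1000) = 1.1312
boil_factor = (1 − e^(−0.04·26))/4.15 = 0.1558
U = 1.1312 · 0.1558

0.1762


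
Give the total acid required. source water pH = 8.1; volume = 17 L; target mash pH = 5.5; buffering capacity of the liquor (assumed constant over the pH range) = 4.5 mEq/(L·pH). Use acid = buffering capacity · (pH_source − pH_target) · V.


acid = 4.5 · (8.1 − 5.5) · 17

198.9000 mEq


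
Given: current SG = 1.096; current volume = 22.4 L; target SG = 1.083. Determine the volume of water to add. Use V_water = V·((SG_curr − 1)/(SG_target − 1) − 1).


V_water = 22.4·((1.096 − 1)/(1.083 − 1) − 1)

3.5084 L


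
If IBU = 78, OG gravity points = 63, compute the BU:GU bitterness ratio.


BU:GU = IBU / OG_points
BU:GU = 78 / 63

1.2381


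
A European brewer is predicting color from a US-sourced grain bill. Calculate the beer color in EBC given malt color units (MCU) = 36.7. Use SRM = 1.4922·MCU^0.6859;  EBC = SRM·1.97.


SRM = 1.4922·36.7^0.6859 = 17.6617
EBC = 17.6617·1.97

34.7935 EBC


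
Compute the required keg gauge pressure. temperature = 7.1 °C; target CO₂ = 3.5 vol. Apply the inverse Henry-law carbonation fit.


psi = vols/(0.01821 + 0.09011·e^(−0.04·T)) − 14.695
psi = 3.5/(0.01821 + 0.09011·e^(−0.04·7.1)) − 14.695

25.9829 psi


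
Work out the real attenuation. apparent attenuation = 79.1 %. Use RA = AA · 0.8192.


RA = 79.1 · 0.8192

64.7987 %


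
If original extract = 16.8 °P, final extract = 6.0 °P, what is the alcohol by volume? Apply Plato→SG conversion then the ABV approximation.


SG = 259/(259 − P);  ABV = (OG − FG)·131.25
OG = 259/(259 − 16.8) = 1.0694
FG = 259/(259 − 6.0) = 1.0237
ABV = (1.0694 − 1.0237)·131.25

5.9914 % ABV


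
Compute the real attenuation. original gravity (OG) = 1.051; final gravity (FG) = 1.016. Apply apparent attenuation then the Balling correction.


AA = (OG−FG)/(OG−1)·100;  RA = AA·0.8192
AA = (1.051 − 1.016)/(1.051 − 1)·100 = 68.6275
RA = 68.6275·0.8192

56.2196 %


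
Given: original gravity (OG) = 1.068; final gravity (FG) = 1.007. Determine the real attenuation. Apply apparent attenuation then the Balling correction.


AA = (OG−FG)/(OG−1)·100;  RA = AA·0.8192
AA = (1.068 − 1.007)/(1.068 − 1)·100 = 89.7059
RA = 89.7059·0.8192

73.4871 %


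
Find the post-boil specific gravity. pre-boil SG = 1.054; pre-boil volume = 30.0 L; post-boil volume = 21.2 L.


SG_post = 1 + (SG_pre − 1)·V_pre/V_post
pts_pre = (1.054 − 1)·1000 = 54.0000
pts_post = 54.0000·30.0/21.2 = 76.4151
SG_post = 1 + 76.4151/1000

1.0764


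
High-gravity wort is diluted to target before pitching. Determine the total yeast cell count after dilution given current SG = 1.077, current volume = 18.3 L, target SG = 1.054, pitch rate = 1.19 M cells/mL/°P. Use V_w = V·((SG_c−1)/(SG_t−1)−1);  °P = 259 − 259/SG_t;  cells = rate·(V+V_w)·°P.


V_w = 18.3·((1.077−1)/(1.054−1)−1) = 7.7944
V_final = 18.3 + 7.7944 = 26.0944
°P = 259 − 259/1.054 = 13.2694
cells = 1.19·26.0944·13.2694

412.0481 billion cells


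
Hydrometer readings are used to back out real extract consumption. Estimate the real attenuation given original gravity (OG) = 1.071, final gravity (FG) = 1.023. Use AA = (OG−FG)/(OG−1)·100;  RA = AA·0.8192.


AA = (1.071 − 1.023)/(1.071 − 1)·100 = 67.6056
RA = 67.6056·0.8192

55.3825 %


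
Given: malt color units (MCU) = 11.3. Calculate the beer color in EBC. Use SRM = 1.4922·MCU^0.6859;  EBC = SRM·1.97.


SRM = 1.4922·11.3^0.6859 = 7.8729
EBC = 7.8729·1.97

15.5096 EBC


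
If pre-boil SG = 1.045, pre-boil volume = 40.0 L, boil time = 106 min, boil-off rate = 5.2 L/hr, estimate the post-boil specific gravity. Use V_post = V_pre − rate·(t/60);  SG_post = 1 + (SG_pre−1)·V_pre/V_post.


V_post = 40.0 − 5.2·(106/60) = 30.8133
SG_post = 1 + (1.045 − 1)·40.0/30.8133

1.0584


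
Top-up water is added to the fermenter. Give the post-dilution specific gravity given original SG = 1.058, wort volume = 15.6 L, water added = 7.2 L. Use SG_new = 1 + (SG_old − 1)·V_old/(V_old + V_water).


pts = (1.058 − 1)·1000·15.6/(15.6 + 7.2) = 39.6842
SG_new = 1 + 39.6842/1000

1.0397


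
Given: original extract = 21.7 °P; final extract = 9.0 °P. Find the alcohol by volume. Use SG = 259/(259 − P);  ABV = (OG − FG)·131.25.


OG = 259/(259 − 21.7) = 1.0914
FG = 259/(259 − 9.0) = 1.0360
ABV = (1.0914 − 1.0360)·131.25

7.2772 % ABV


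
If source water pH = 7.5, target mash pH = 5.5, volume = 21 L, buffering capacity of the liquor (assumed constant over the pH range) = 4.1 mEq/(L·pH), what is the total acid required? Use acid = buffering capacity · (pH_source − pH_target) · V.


acid = 4.1 · (7.5 − 5.5) · 21

172.2000 mEq


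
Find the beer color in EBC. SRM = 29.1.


EBC = SRM · 1.97
EBC = 29.1 · 1.97

57.3270 EBC


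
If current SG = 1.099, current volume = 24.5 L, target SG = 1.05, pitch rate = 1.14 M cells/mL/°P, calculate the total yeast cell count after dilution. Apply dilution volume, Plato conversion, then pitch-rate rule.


V_w = V·((SG_c−1)/(SG_t−1)−1);  °P = 259 − 259/SG_t;  cells = rate·(V+V_w)·°P
V_w = 24.5·((1.099−1)/(1.05−1)−1) = 24.0100
V_final = 24.5 + 24.0100 = 48.5100
°P = 259 − 259/1.05 = 12.3333
cells = 1.14·48.5100·12.3333

682.0506 billion cells


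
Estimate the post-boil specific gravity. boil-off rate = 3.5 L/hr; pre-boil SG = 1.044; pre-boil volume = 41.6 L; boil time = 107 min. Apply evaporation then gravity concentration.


V_post = V_pre − rate·(t/60);  SG_post = 1 + (SG_pre−1)·V_pre/V_post
V_post = 41.6 − 3.5·(107/60) = 35.3583
SG_post = 1 + (1.044 − 1)·41.6/35.3583

1.0518


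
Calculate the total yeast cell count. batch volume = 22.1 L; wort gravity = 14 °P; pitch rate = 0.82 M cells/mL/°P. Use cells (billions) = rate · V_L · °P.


cells = 0.82 · 22.1 · 14

253.7080 billion cells


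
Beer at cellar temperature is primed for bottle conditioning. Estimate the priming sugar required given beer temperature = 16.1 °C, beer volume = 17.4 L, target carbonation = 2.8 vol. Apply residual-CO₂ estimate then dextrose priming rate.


residual = 14.695·(0.01821 + 0.09011·e^(−0.04·T));  sugar = (target − residual)·4.0·V
residual = 14.695·(0.01821 + 0.09011·e^(−0.04·16.1)) = 0.9630
sugar = (2.8 − 0.9630)·4.0·17.4

127.8530 g


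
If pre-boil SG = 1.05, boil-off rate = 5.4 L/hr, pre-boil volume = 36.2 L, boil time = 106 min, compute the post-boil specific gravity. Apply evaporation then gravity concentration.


V_post = V_pre − rate·(t/60);  SG_post = 1 + (SG_pre−1)·V_pre/V_post
V_post = 36.2 − 5.4·(106/60) = 26.6600
SG_post = 1 + (1.05 − 1)·36.2/26.6600

1.0679


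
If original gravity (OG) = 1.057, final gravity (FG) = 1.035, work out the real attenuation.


AA = (OG−FG)/(OG−1)·100;  RA = AA·0.8192
AA = (1.057 − 1.035)/(1.057 − 1)·100 = 38.5965
RA = 38.5965·0.8192

31.6182 %


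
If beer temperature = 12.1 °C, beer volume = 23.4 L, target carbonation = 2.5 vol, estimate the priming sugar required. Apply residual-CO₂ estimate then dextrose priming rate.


residual = 14.695·(0.01821 + 0.09011·e^(−0.04·T));  sugar = (target − residual)·4.0·V
residual = 14.695·(0.01821 + 0.09011·e^(−0.04·12.1)) = 1.0837
sugar = (2.5 − 1.0837)·4.0·23.4

132.5659 g


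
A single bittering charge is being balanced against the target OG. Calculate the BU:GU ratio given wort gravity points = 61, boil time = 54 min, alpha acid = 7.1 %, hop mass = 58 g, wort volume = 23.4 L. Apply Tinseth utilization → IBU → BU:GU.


U = 1.65·0.000125^(GP/1000)·(1−e^(−0.04t))/4.15;  IBU = (α/100)·m·U·1000/V;  BU:GU = IBU/GP
U = 1.65·0.000125^(61/1000)·(1−e^(−0.04·54))/4.15 = 0.2033
IBU = (7.1/100)·58·0.2033·1000/23.4 = 35.7768
BU:GU = 35.7768/61

0.5865


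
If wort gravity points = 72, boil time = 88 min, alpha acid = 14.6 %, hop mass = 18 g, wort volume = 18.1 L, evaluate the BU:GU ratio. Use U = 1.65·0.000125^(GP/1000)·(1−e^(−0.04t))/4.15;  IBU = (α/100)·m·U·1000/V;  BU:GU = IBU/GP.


U = 1.65·0.000125^(72/1000)·(1−e^(−0.04·88))/4.15 = 0.2020
IBU = (14.6/100)·18·0.2020·1000/18.1 = 29.3299
BU:GU = 29.3299/72

0.4074


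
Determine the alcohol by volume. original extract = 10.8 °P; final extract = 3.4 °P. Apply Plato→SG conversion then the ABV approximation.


SG = 259/(259 − P);  ABV = (OG − FG)·131.25
OG = 259/(259 − 10.8) = 1.0435
FG = 259/(259 − 3.4) = 1.0133
ABV = (1.0435 − 1.0133)·131.25

3.9652 % ABV


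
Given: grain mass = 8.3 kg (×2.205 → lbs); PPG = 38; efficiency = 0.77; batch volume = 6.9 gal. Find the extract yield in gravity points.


points = lbs × PPG × eff / vol
lbs = 8.3 × 2.205 = 18.3015
points = 18.3015 × 38 × 0.77 / 6.9

77.6090 points


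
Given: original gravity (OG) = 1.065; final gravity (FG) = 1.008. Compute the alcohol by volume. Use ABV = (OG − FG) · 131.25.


ABV = (1.065 − 1.008) · 131.25

7.4812 % ABV


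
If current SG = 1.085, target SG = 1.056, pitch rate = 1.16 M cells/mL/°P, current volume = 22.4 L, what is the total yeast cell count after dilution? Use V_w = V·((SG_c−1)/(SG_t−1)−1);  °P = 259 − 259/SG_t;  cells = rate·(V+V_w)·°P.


V_w = 22.4·((1.085−1)/(1.056−1)−1) = 11.6000
V_final = 22.4 + 11.6000 = 34.0000
°P = 259 − 259/1.056 = 13.7348
cells = 1.16·34.0000·13.7348

541.7024 billion cells


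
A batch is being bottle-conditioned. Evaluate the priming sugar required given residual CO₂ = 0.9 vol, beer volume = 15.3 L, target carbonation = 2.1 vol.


sugar = (target − residual)·4.0·V
sugar = (2.1 − 0.9)·4.0·15.3

73.4400 g


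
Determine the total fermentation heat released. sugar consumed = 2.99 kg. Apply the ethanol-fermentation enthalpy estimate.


Q = m_sugar · 590 kJ/kg
Q = 2.99 · 590

1764.1000 kJ


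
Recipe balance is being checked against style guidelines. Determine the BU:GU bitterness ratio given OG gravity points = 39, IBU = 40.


BU:GU = IBU / OG_points
BU:GU = 40 / 39

1.0256


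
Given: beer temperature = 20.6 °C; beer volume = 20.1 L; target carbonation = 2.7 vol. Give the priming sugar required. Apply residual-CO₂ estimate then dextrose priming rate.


residual = 14.695·(0.01821 + 0.09011·e^(−0.04·T));  sugar = (target − residual)·4.0·V
residual = 14.695·(0.01821 + 0.09011·e^(−0.04·20.6)) = 0.8485
sugar = (2.7 − 0.8485)·4.0·20.1

148.8628 g


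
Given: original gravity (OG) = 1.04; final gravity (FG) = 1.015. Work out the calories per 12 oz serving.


ABW = (OG−FG)·131.25·0.79/FG;  °P = 259 − 259/SG (for OG→OE and FG→AE);  RE = 0.1808·OE + 0.8192·AE;  Cal = (6.9·ABW + 4·(RE−0.1))·FG·3.55
ABW = (1.04 − 1.015)·131.25·0.79/1.015 = 2.5539
OE = 259 − 259/1.04 = 9.9615 °P
AE = 259 − 259/1.015 = 3.8276 °P
RE = 0.1808·9.9615 + 0.8192·3.8276 = 4.9366 °P
Cal = (6.9·2.5539 + 4·(4.9366−0.1))·1.015·3.55

133.2056 kcal


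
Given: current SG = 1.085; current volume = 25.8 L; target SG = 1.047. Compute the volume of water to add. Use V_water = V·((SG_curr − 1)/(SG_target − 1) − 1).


V_water = 25.8·((1.085 − 1)/(1.047 − 1) − 1)

20.8596 L


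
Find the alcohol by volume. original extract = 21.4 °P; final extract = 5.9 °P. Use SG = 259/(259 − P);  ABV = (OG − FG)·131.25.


OG = 259/(259 − 21.4) = 1.0901
FG = 259/(259 − 5.9) = 1.0233
ABV = (1.0901 − 1.0233)·131.25

8.7618 % ABV


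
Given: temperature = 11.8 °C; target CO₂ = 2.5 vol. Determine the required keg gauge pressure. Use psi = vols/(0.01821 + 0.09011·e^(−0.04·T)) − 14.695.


psi = 2.5/(0.01821 + 0.09011·e^(−0.04·11.8)) − 14.695

18.8997 psi


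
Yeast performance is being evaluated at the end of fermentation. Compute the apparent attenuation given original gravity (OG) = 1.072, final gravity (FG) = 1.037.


AA = (OG − FG)/(OG − 1) · 100
AA = (1.072 − 1.037)/(1.072 − 1) · 100

48.6111 %


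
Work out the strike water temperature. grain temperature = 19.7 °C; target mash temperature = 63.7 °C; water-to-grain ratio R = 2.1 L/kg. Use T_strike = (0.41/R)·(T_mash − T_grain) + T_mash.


T_strike = (0.41/2.1)·(63.7 − 19.7) + 63.7

72.2905 °C


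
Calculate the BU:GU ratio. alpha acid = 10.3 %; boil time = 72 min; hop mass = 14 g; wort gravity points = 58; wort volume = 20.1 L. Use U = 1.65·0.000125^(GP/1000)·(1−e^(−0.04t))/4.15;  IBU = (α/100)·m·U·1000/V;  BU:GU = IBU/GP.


U = 1.65·0.000125^(58/1000)·(1−e^(−0.04·72))/4.15 = 0.2228
IBU = (10.3/100)·14·0.2228·1000/20.1 = 15.9859
BU:GU = 15.9859/58

0.2756


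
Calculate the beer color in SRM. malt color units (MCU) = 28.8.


SRM = 1.4922 · MCU^0.6859
SRM = 1.4922 · 28.8^0.6859

14.9563 SRM


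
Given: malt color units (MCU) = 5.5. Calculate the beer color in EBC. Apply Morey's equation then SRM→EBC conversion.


SRM = 1.4922·MCU^0.6859;  EBC = SRM·1.97
SRM = 1.4922·5.5^0.6859 = 4.8044
EBC = 4.8044·1.97

9.4647 EBC


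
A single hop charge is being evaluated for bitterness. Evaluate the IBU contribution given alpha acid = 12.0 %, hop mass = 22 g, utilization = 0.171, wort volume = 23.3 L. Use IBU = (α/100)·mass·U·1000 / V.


IBU = (12.0/100)·22·0.171·1000 / 23.3

19.3751 IBU


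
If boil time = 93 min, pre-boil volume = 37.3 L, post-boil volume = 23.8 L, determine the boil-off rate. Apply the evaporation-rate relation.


rate = (V_pre − V_post) / (t_min/60)
rate = (37.3 − 23.8) / (93/60)

8.7097 L/hr


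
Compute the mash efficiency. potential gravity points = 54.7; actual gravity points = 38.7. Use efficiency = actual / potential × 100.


efficiency = 38.7 / 54.7 × 100

70.7495 %


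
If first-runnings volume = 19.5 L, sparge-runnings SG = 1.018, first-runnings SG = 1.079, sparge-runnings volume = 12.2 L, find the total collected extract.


total = Σ (SG_i − 1)·1000·V_i
first = (1.079 − 1)·1000·19.5 = 1540.5000
sparge = (1.018 − 1)·1000·12.2 = 219.6000
total = 1540.5000 + 219.6000

1760.1000 gravity·L


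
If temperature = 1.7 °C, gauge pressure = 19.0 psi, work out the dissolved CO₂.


vols = (P + 14.695)·(0.01821 + 0.09011·e^(−0.04·T))
vols = (19.0 + 14.695)·(0.01821 + 0.09011·e^(−0.04·1.7))

3.4502 volumes


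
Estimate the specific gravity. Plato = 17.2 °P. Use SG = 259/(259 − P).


SG = 259/(259 − 17.2)

1.0711


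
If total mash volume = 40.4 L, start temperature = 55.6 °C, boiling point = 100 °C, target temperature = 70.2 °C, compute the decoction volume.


V_dec = V_total·(T_target − T_start)/(T_boil − T_start)
V_dec = 40.4·(70.2 − 55.6)/(100 − 55.6)

13.2847 L


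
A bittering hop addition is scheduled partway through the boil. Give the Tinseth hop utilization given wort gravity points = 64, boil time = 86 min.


U = 1.65·0.000125^(GP/1000) · (1 − e^(−0.04·t))/4.15
bigness = 1.65·0.000125^(64/1000) = 0.9283
boil_factor = (1 − e^(−0.04·86))/4.15 = 0.2332
U = 0.9283 · 0.2332

0.2165


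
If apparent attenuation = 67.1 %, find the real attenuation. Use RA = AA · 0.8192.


RA = 67.1 · 0.8192

54.9683 %


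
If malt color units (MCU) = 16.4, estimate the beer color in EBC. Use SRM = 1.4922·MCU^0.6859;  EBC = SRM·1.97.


SRM = 1.4922·16.4^0.6859 = 10.1646
EBC = 10.1646·1.97

20.0242 EBC


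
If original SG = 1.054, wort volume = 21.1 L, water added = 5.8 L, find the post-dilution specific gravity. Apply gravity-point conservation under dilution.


SG_new = 1 + (SG_old − 1)·V_old/(V_old + V_water)
pts = (1.054 − 1)·1000·21.1/(21.1 + 5.8) = 42.3569
SG_new = 1 + 42.3569/1000

1.0424


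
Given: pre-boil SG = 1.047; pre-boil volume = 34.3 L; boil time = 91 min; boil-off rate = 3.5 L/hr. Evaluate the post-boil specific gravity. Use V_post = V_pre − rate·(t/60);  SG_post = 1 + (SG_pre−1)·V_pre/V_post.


V_post = 34.3 − 3.5·(91/60) = 28.9917
SG_post = 1 + (1.047 − 1)·34.3/28.9917

1.0556


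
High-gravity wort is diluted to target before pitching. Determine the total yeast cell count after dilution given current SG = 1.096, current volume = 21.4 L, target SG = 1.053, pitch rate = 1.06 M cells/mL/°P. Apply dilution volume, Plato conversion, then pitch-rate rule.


V_w = V·((SG_c−1)/(SG_t−1)−1);  °P = 259 − 259/SG_t;  cells = rate·(V+V_w)·°P
V_w = 21.4·((1.096−1)/(1.053−1)−1) = 17.3623
V_final = 21.4 + 17.3623 = 38.7623
°P = 259 − 259/1.053 = 13.0361
cells = 1.06·38.7623·13.0361

535.6268 billion cells


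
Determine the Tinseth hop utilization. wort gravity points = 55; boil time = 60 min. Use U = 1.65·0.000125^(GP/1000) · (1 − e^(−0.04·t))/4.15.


bigness = 1.65·0.000125^(55/1000) = 1.0065
boil_factor = (1 − e^(−0.04·60))/4.15 = 0.2191
U = 1.0065 · 0.2191

0.2205


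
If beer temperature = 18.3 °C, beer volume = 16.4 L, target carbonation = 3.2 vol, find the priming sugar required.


residual = 14.695·(0.01821 + 0.09011·e^(−0.04·T));  sugar = (target − residual)·4.0·V
residual = 14.695·(0.01821 + 0.09011·e^(−0.04·18.3)) = 0.9044
sugar = (3.2 − 0.9044)·4.0·16.4

150.5882 g


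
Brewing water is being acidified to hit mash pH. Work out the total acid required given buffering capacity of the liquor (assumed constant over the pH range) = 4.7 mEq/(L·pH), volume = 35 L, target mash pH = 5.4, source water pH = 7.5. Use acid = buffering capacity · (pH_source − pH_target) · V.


acid = 4.7 · (7.5 − 5.4) · 35

345.4500 mEq


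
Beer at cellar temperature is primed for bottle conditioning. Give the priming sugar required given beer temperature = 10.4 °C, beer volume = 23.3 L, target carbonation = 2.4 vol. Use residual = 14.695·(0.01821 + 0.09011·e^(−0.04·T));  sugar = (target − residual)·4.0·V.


residual = 14.695·(0.01821 + 0.09011·e^(−0.04·10.4)) = 1.1411
sugar = (2.4 − 1.1411)·4.0·23.3

117.3274 g


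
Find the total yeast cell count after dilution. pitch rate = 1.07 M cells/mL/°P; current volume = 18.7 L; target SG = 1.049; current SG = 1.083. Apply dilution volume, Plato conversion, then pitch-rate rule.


V_w = V·((SG_c−1)/(SG_t−1)−1);  °P = 259 − 259/SG_t;  cells = rate·(V+V_w)·°P
V_w = 18.7·((1.083−1)/(1.049−1)−1) = 12.9755
V_final = 18.7 + 12.9755 = 31.6755
°P = 259 − 259/1.049 = 12.0982
cells = 1.07·31.6755·12.0982

410.0414 billion cells


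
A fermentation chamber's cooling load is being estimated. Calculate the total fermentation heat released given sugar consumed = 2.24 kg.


Q = m_sugar · 590 kJ/kg
Q = 2.24 · 590

1321.6000 kJ


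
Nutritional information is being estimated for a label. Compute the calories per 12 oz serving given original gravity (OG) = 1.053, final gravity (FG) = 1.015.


ABW = (OG−FG)·131.25·0.79/FG;  °P = 259 − 259/SG (for OG→OE and FG→AE);  RE = 0.1808·OE + 0.8192·AE;  Cal = (6.9·ABW + 4·(RE−0.1))·FG·3.55
ABW = (1.053 − 1.015)·131.25·0.79/1.015 = 3.8819
OE = 259 − 259/1.053 = 13.0361 °P
AE = 259 − 259/1.015 = 3.8276 °P
RE = 0.1808·13.0361 + 0.8192·3.8276 = 5.4925 °P
Cal = (6.9·3.8819 + 4·(5.4925−0.1))·1.015·3.55

174.2352 kcal


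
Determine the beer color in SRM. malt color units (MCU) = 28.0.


SRM = 1.4922 · MCU^0.6859
SRM = 1.4922 · 28.0^0.6859

14.6701 SRM


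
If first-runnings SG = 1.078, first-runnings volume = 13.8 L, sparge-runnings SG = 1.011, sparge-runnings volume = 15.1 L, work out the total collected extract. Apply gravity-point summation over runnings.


total = Σ (SG_i − 1)·1000·V_i
first = (1.078 − 1)·1000·13.8 = 1076.4000
sparge = (1.011 − 1)·1000·15.1 = 166.1000
total = 1076.4000 + 166.1000

1242.5000 gravity·L


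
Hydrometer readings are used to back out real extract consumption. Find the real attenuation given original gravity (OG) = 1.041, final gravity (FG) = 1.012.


AA = (OG−FG)/(OG−1)·100;  RA = AA·0.8192
AA = (1.041 − 1.012)/(1.041 − 1)·100 = 70.7317
RA = 70.7317·0.8192

57.9434 %


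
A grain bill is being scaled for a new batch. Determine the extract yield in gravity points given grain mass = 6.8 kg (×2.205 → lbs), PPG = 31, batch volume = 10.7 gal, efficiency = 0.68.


points = lbs × PPG × eff / vol
lbs = 6.8 × 2.205 = 14.9940
points = 14.9940 × 31 × 0.68 / 10.7

29.5396 points


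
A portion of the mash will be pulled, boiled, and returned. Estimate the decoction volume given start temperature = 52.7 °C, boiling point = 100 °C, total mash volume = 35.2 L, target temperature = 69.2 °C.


V_dec = V_total·(T_target − T_start)/(T_boil − T_start)
V_dec = 35.2·(69.2 − 52.7)/(100 − 52.7)

12.2791 L


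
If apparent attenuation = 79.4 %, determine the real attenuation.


RA = AA · 0.8192
RA = 79.4 · 0.8192

65.0445 %


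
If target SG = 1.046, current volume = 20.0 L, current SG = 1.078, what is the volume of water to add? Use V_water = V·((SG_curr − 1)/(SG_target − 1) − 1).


V_water = 20.0·((1.078 − 1)/(1.046 − 1) − 1)

13.9130 L


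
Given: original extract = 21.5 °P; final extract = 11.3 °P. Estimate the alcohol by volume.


SG = 259/(259 − P);  ABV = (OG − FG)·131.25
OG = 259/(259 − 21.5) = 1.0905
FG = 259/(259 − 11.3) = 1.0456
ABV = (1.0905 − 1.0456)·131.25

5.8940 % ABV


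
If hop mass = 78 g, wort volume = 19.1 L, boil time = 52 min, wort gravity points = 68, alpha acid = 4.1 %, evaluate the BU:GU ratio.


U = 1.65·0.000125^(GP/1000)·(1−e^(−0.04t))/4.15;  IBU = (α/100)·m·U·1000/V;  BU:GU = IBU/GP
U = 1.65·0.000125^(68/1000)·(1−e^(−0.04·52))/4.15 = 0.1888
IBU = (4.1/100)·78·0.1888·1000/19.1 = 31.6165
BU:GU = 31.6165/68

0.4649
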